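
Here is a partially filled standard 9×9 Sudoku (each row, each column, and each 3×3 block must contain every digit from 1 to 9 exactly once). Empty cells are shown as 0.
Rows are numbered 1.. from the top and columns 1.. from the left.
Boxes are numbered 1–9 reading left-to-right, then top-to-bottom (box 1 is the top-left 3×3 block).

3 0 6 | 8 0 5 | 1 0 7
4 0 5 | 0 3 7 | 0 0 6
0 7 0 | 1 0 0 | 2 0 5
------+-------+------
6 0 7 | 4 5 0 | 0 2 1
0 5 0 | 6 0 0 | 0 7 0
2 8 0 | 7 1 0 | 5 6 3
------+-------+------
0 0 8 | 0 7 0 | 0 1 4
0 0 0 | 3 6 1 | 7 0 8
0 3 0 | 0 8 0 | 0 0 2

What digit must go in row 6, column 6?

9

Row 6 already contains {1, 2, 3, 5, 6, 7, 8}.
Column 6 already contains {1, 5, 7}.
Its 3×3 block (box 5) already contains {1, 4, 5, 6, 7}.
The only value from 1–9 not eliminated is 9, so row 6, column 6 = 9.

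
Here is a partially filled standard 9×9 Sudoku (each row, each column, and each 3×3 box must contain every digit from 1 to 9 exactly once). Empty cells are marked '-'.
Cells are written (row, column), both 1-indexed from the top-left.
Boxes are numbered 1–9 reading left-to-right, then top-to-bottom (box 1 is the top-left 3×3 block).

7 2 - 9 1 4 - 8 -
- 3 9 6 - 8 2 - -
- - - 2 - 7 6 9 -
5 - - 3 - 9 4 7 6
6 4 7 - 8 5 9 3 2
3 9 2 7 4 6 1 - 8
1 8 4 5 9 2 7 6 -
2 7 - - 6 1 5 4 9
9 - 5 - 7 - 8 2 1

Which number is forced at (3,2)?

5

Cell (3,2) itself could take any of {1, 5} by direct elimination.
Consider where 5 can go in box 1.
(1,3) is out (column 3 already has a 5).
(2,1) is out (column 1 already has a 5).
(3,1) is out (column 1 already has a 5).
(3,3) is out (column 3 already has a 5).
So the only cell in box 1 that can hold 5 is (3,2).
Therefore (3,2) = 5.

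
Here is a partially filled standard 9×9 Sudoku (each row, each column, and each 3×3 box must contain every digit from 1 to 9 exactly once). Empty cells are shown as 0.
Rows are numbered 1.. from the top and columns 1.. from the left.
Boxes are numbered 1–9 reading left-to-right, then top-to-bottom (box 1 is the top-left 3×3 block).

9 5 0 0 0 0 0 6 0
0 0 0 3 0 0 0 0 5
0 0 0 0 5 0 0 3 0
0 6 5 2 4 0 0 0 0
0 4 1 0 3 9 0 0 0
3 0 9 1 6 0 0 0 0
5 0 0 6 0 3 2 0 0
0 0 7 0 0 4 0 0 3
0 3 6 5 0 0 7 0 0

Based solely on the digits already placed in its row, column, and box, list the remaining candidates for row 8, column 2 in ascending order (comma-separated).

1,2,8,9

Row 8 already contains {3, 4, 7}.
Column 2 already contains {3, 4, 5, 6}.
Its 3×3 block (box 7) already contains {3, 5, 6, 7}.
Removing those from 1–9 leaves {1, 2, 8, 9} as the candidates for row 8, column 2.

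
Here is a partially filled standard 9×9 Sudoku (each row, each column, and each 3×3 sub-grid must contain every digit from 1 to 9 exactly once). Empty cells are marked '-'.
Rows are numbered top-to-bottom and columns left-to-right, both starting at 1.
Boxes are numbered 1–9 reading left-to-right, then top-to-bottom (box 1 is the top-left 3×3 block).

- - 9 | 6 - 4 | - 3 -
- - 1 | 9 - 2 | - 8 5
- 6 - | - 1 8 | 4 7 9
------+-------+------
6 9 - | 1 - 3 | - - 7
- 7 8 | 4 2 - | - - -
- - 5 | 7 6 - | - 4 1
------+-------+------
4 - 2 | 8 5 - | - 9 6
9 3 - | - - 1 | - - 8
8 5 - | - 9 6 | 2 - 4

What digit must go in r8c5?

4

Cell r8c5 itself could take any of {4, 7} by direct elimination.
Consider where 4 can go in row 8.
r8c3 is out (box 7 already has a 4).
r8c4 is out (column 4 already has a 4).
r8c7 is out (column 7 already has a 4).
r8c8 is out (column 8 already has a 4).
So the only cell in row 8 that can hold 4 is r8c5.
Therefore r8c5 = 4.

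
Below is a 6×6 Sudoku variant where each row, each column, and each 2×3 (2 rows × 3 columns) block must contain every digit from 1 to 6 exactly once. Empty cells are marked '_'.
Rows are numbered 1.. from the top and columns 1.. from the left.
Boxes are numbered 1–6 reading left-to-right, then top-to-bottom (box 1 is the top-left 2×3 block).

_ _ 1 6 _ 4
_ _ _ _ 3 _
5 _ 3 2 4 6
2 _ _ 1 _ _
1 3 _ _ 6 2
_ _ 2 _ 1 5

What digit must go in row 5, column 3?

5

Cell row 5, column 3 itself could take any of {4, 5} by direct elimination.
Consider where 5 can go in row 5.
row 5, column 4 is out (box 6 already has a 5).
So the only cell in row 5 that can hold 5 is row 5, column 3.
Therefore row 5, column 3 = 5.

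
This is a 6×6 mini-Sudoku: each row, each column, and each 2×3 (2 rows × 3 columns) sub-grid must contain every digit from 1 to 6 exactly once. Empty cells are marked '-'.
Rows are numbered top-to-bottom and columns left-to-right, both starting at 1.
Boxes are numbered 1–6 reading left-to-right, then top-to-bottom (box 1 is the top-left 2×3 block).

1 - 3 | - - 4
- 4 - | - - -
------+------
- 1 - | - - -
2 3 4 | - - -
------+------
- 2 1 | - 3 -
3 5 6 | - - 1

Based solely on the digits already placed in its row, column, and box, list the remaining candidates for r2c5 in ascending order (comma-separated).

Row 2 already contains {4}.
Column 5 already contains {3}.
Its 2×3 block (box 2) already contains {4}.
Removing those from 1–6 leaves {1, 2, 5, 6} as the candidates for r2c5.

1,2,5,6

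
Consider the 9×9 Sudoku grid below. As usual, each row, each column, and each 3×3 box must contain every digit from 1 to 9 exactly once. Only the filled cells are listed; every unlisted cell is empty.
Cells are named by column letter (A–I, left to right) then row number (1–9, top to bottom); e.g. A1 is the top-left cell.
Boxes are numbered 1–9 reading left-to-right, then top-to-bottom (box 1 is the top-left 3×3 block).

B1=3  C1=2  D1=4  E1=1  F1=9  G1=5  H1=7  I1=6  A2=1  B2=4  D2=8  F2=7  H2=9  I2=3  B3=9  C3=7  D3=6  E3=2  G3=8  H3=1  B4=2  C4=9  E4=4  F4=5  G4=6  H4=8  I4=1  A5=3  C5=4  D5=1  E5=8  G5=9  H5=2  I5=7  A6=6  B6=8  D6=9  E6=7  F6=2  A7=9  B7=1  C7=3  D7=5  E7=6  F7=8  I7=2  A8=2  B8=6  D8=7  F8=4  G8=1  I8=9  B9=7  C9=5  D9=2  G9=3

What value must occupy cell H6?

3

Cell H6 itself could take any of {3, 4, 5} by direct elimination.
Consider where 3 can go in box 6.
G6 is out (column G already has a 3).
I6 is out (column I already has a 3).
So the only cell in box 6 that can hold 3 is H6.
Therefore H6 = 3.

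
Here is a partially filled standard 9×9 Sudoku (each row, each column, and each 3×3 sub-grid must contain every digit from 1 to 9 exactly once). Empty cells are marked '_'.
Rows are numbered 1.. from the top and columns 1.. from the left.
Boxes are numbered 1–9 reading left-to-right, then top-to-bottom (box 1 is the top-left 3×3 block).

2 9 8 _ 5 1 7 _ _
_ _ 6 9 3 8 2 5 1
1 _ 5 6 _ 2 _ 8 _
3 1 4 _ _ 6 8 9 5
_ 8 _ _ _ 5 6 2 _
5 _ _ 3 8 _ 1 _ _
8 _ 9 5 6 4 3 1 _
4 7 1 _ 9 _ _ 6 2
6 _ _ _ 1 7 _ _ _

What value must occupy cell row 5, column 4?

1

Cell row 5, column 4 itself could take any of {1, 4, 7} by direct elimination.
Consider where 1 can go in row 5.
row 5, column 1 is out (column 1 already has a 1).
row 5, column 3 is out (column 3 already has a 1).
row 5, column 5 is out (column 5 already has a 1).
row 5, column 9 is out (column 9 already has a 1).
So the only cell in row 5 that can hold 1 is row 5, column 4.
Therefore row 5, column 4 = 1.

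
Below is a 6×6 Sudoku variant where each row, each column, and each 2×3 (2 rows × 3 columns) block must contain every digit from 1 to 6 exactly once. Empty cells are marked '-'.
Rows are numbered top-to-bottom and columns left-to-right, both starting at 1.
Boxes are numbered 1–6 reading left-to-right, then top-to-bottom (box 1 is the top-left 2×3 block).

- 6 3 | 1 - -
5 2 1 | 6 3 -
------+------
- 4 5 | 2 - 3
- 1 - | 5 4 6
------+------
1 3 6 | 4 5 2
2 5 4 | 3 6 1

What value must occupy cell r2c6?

Row 2 already contains {1, 2, 3, 5, 6}.
Column 6 already contains {1, 2, 3, 6}.
Its 2×3 block (box 2) already contains {1, 3, 6}.
The only value from 1–6 not eliminated is 4, so r2c6 = 4.

4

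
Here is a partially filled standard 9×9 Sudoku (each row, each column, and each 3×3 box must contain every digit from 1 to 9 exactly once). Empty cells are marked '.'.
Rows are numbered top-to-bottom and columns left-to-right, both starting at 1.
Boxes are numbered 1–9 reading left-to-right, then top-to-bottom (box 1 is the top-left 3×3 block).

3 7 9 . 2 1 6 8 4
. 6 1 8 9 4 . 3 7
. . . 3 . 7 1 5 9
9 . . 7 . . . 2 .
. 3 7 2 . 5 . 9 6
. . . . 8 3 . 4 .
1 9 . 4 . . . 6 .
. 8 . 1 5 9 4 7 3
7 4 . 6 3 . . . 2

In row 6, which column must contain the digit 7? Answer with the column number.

7

Consider where 7 can go in row 6.
R6C1 is out (column 1 already has a 7).
R6C2 is out (column 2 already has a 7).
R6C3 is out (column 3 already has a 7).
R6C4 is out (column 4 already has a 7).
R6C9 is out (column 9 already has a 7).
So the only cell in row 6 that can hold 7 is R6C7.
That is column 7.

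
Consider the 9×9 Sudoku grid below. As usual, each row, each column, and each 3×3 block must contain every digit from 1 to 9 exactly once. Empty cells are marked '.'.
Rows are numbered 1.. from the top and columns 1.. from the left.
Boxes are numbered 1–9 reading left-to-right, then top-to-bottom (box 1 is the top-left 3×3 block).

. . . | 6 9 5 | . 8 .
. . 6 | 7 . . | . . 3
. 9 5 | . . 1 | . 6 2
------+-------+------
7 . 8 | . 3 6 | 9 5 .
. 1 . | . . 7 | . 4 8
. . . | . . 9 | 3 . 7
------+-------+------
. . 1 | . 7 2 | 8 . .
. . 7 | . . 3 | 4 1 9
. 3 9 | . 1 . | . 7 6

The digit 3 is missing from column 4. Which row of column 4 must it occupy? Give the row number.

Consider where 3 can go in column 4.
row 4, column 4 is out (row 4 already has a 3). row 5, column 4 is out (box 5 already has a 3). row 6, column 4 is out (row 6 already has a 3). row 7, column 4 is out (box 8 already has a 3). The remaining empty cells in column 4 are similarly blocked.
So the only cell in column 4 that can hold 3 is row 3, column 4.
That is row 3.

3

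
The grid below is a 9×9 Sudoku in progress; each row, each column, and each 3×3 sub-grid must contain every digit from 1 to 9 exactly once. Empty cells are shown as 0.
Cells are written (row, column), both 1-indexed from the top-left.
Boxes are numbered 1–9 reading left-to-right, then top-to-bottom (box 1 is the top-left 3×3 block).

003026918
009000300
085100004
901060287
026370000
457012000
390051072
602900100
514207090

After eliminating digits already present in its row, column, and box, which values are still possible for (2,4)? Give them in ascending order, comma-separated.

Row 2 already contains {3, 9}.
Column 4 already contains {1, 2, 3, 9}.
Its 3×3 block (box 2) already contains {1, 2, 6}.
Removing those from 1–9 leaves {4, 5, 7, 8} as the candidates for (2,4).

4,5,7,8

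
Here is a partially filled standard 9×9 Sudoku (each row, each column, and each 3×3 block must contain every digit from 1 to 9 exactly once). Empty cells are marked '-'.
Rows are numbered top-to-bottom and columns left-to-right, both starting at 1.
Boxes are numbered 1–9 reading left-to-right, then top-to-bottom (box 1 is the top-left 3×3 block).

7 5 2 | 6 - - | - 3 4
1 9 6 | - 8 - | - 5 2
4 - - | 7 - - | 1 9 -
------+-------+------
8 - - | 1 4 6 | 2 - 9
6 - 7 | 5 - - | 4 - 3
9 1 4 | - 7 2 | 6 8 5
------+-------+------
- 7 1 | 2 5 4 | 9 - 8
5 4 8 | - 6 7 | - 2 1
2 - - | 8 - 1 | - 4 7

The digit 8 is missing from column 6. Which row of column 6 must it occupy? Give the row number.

Consider where 8 can go in column 6.
r1c6 is out (box 2 already has a 8).
r2c6 is out (row 2 already has a 8).
r3c6 is out (box 2 already has a 8).
So the only cell in column 6 that can hold 8 is r5c6.
That is row 5.

5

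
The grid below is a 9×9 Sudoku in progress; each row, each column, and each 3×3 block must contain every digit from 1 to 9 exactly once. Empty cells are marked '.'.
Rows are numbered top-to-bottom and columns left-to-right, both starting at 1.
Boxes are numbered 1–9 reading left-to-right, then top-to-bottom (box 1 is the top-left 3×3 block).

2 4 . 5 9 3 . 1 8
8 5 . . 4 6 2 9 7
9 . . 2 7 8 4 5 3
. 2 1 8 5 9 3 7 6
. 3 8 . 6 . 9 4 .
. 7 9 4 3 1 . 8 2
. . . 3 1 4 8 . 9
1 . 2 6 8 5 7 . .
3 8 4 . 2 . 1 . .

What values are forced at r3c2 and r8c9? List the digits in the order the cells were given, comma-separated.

1,4

For r3c2:
  Consider where 1 can go in box 1.
  r1c3 is out (row 1 already has a 1).
  r2c3 is out (column 3 already has a 1).
  r3c3 is out (column 3 already has a 1).
  So the only cell in box 1 that can hold 1 is r3c2.
  So r3c2 = 1.
For r8c9:
  Row 8 already contains {1, 2, 5, 6, 7, 8}.
  Column 9 already contains {2, 3, 6, 7, 8, 9}.
  Its 3×3 block (box 9) already contains {1, 7, 8, 9}.
  The only value from 1–9 not eliminated is 4, so r8c9 = 4.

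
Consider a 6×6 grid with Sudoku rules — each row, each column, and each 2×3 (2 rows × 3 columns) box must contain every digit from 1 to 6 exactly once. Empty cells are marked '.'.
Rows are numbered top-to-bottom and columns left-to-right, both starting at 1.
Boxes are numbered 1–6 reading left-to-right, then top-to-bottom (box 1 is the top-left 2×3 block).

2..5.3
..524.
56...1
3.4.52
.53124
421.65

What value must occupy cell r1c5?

Row 1 already contains {2, 3, 5}.
Column 5 already contains {2, 4, 5, 6}.
Its 2×3 block (box 2) already contains {2, 3, 4, 5}.
The only value from 1–6 not eliminated is 1, so r1c5 = 1.

1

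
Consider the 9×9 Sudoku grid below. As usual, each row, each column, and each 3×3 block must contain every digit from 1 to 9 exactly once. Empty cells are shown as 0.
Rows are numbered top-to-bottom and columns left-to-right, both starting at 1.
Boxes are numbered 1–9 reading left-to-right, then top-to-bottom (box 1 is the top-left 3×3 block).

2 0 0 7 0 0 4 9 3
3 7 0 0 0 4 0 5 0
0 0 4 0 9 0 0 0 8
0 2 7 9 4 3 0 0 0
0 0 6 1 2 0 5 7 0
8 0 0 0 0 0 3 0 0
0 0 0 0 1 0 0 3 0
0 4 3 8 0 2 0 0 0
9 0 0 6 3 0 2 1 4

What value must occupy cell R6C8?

4

Cell R6C8 itself could take any of {2, 4, 6} by direct elimination.
Consider where 4 can go in column 8.
R3C8 is out (row 3 already has a 4).
R4C8 is out (row 4 already has a 4).
R8C8 is out (row 8 already has a 4).
So the only cell in column 8 that can hold 4 is R6C8.
Therefore R6C8 = 4.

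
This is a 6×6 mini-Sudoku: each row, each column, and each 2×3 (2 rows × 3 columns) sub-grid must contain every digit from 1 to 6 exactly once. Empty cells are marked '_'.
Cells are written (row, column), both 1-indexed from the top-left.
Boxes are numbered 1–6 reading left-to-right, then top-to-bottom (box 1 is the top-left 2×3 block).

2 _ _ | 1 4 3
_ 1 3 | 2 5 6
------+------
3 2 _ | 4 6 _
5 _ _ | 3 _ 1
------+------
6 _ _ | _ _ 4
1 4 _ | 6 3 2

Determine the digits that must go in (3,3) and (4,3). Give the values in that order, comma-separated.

1,4

For (3,3):
  Row 3 already contains {2, 3, 4, 6}.
  Column 3 already contains {3}.
  Its 2×3 block (box 3) already contains {2, 3, 5}.
  The only value from 1–6 not eliminated is 1, so (3,3) = 1.
For (4,3):
  Consider where 4 can go in column 3.
  (1,3) is out (row 1 already has a 4).
  (3,3) is out (row 3 already has a 4).
  (5,3) is out (row 5 already has a 4).
  (6,3) is out (row 6 already has a 4).
  So the only cell in column 3 that can hold 4 is (4,3).
  So (4,3) = 4.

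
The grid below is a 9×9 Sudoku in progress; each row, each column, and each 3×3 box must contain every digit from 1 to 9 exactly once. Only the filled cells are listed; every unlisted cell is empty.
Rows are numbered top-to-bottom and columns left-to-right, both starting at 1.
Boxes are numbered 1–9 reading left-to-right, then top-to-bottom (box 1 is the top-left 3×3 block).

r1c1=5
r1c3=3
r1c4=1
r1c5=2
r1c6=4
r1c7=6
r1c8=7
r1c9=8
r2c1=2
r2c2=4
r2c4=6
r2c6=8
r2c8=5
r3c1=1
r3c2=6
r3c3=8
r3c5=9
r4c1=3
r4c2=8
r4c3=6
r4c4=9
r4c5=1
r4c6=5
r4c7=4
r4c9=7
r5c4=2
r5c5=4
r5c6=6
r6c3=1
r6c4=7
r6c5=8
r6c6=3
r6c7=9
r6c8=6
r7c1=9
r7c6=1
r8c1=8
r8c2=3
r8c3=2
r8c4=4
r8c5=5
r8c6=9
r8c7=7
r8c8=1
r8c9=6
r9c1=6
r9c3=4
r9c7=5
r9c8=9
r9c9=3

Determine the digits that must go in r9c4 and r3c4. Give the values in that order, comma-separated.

8,5

For r9c4:
  Row 9 already contains {3, 4, 5, 6, 9}.
  Column 4 already contains {1, 2, 4, 6, 7, 9}.
  Its 3×3 block (box 8) already contains {1, 4, 5, 9}.
  The only value from 1–9 not eliminated is 8, so r9c4 = 8.
For r3c4:
  Consider where 5 can go in row 3.
  r3c6 is out (column 6 already has a 5).
  r3c7 is out (column 7 already has a 5).
  r3c8 is out (column 8 already has a 5).
  r3c9 is out (box 3 already has a 5).
  So the only cell in row 3 that can hold 5 is r3c4.
  So r3c4 = 5.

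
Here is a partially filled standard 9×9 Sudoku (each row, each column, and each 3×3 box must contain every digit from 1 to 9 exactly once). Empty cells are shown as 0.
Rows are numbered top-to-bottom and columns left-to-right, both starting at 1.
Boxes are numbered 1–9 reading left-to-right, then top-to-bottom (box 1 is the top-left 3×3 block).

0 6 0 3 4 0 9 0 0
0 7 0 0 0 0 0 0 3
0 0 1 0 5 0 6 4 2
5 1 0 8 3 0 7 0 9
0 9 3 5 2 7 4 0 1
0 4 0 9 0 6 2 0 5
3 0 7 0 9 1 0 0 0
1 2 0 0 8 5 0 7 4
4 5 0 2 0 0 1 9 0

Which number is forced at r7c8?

2

Cell r7c8 itself could take any of {2, 5, 6, 8} by direct elimination.
Consider where 2 can go in row 7.
r7c2 is out (column 2 already has a 2).
r7c4 is out (column 4 already has a 2).
r7c7 is out (column 7 already has a 2).
r7c9 is out (column 9 already has a 2).
So the only cell in row 7 that can hold 2 is r7c8.
Therefore r7c8 = 2.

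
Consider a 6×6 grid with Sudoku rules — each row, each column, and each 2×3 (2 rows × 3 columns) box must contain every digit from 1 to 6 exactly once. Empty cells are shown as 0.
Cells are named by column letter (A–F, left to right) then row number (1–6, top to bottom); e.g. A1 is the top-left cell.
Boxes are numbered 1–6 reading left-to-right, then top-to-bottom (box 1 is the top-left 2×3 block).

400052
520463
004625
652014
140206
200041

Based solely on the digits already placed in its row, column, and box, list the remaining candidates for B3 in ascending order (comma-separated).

1,3

Row 3 already contains {2, 4, 5, 6}.
Column B already contains {2, 4, 5}.
Its 2×3 block (box 3) already contains {2, 4, 5, 6}.
Removing those from 1–6 leaves {1, 3} as the candidates for B3.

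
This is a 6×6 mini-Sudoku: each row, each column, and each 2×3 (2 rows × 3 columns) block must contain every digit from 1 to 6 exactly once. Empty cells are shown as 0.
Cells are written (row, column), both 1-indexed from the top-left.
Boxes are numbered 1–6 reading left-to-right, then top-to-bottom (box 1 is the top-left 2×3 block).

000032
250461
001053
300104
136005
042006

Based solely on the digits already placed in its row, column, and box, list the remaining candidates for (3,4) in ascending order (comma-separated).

2,6

Row 3 already contains {1, 3, 5}.
Column 4 already contains {1, 4}.
Its 2×3 block (box 4) already contains {1, 3, 4, 5}.
Removing those from 1–6 leaves {2, 6} as the candidates for (3,4).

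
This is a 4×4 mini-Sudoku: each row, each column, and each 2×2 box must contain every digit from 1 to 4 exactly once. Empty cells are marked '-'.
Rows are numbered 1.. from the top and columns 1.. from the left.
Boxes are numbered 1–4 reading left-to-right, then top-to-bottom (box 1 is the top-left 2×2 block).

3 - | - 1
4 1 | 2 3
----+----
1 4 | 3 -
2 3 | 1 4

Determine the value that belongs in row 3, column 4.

Row 3 already contains {1, 3, 4}.
Column 4 already contains {1, 3, 4}.
Its 2×2 block (box 4) already contains {1, 3, 4}.
The only value from 1–4 not eliminated is 2, so row 3, column 4 = 2.

2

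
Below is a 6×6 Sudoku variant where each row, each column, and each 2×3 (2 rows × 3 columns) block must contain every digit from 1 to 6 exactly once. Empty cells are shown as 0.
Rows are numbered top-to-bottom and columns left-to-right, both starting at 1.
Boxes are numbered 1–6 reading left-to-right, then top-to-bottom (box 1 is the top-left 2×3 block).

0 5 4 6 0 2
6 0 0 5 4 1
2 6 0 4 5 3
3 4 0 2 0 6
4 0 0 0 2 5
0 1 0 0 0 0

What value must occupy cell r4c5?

1

Row 4 already contains {2, 3, 4, 6}.
Column 5 already contains {2, 4, 5}.
Its 2×3 block (box 4) already contains {2, 3, 4, 5, 6}.
The only value from 1–6 not eliminated is 1, so r4c5 = 1.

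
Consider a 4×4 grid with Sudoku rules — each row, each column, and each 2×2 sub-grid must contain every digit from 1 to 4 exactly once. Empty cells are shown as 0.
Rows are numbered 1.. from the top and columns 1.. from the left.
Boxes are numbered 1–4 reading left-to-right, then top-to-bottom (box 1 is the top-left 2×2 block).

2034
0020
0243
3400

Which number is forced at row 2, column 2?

3

Cell row 2, column 2 itself could take any of {1, 3} by direct elimination.
Consider where 3 can go in row 2.
row 2, column 1 is out (column 1 already has a 3).
row 2, column 4 is out (column 4 already has a 3).
So the only cell in row 2 that can hold 3 is row 2, column 2.
Therefore row 2, column 2 = 3.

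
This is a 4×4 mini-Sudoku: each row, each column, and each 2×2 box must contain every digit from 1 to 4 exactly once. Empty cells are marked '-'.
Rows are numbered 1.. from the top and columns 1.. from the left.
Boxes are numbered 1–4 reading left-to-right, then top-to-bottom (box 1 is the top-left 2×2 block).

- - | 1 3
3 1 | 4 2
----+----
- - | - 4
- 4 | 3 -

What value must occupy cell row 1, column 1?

4

Cell row 1, column 1 itself could take any of {2, 4} by direct elimination.
Consider where 4 can go in row 1.
row 1, column 2 is out (column 2 already has a 4).
So the only cell in row 1 that can hold 4 is row 1, column 1.
Therefore row 1, column 1 = 4.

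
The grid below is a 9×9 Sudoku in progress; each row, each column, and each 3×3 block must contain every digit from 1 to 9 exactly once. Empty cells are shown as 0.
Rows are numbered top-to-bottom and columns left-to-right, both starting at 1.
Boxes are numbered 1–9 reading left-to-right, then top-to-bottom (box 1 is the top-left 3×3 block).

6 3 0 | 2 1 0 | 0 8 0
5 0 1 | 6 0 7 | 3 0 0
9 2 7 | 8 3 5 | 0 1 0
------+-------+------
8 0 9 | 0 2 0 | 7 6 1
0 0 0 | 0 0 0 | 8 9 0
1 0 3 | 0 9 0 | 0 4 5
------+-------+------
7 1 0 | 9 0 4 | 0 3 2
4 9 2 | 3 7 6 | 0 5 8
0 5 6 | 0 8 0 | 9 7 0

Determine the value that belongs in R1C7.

Cell R1C7 itself could take any of {4, 5} by direct elimination.
Consider where 5 can go in row 1.
R1C3 is out (box 1 already has a 5).
R1C6 is out (column 6 already has a 5).
R1C9 is out (column 9 already has a 5).
So the only cell in row 1 that can hold 5 is R1C7.
Therefore R1C7 = 5.

5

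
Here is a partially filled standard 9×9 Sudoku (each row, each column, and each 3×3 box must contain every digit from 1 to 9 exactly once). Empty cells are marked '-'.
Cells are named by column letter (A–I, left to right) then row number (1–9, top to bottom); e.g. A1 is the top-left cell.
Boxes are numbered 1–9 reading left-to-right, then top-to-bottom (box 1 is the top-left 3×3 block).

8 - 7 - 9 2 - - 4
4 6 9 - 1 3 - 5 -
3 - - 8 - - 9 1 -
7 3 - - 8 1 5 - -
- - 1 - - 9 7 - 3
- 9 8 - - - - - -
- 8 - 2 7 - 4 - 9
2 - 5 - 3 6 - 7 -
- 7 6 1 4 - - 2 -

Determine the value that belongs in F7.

Row 7 already contains {2, 4, 7, 8, 9}.
Column F already contains {1, 2, 3, 6, 9}.
Its 3×3 block (box 8) already contains {1, 2, 3, 4, 6, 7}.
The only value from 1–9 not eliminated is 5, so F7 = 5.

5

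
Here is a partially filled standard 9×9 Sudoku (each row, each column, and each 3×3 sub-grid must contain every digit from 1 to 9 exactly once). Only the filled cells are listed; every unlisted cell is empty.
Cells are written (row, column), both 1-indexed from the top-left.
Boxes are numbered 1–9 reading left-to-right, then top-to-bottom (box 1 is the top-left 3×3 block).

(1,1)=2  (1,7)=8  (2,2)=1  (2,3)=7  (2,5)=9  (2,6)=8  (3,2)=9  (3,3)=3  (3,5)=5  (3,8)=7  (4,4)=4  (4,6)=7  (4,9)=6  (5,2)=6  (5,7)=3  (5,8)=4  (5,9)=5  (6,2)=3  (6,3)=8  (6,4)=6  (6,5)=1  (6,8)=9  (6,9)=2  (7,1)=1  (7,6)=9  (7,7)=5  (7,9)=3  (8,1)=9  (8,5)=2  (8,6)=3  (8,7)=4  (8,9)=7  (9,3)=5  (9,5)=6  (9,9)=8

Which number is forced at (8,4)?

5

Cell (8,4) itself could take any of {1, 5, 8} by direct elimination.
Consider where 5 can go in column 4.
(1,4) is out (box 2 already has a 5). (2,4) is out (box 2 already has a 5). (3,4) is out (row 3 already has a 5). (5,4) is out (row 5 already has a 5). The remaining empty cells in column 4 are similarly blocked.
So the only cell in column 4 that can hold 5 is (8,4).
Therefore (8,4) = 5.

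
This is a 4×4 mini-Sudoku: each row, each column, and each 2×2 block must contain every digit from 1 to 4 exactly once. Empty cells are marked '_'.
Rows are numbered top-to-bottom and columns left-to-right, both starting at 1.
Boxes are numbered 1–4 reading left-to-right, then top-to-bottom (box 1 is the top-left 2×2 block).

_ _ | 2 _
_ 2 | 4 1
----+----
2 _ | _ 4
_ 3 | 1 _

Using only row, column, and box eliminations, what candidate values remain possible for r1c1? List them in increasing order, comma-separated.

Row 1 already contains {2}.
Column 1 already contains {2}.
Its 2×2 block (box 1) already contains {2}.
Removing those from 1–4 leaves {1, 3, 4} as the candidates for r1c1.

1,3,4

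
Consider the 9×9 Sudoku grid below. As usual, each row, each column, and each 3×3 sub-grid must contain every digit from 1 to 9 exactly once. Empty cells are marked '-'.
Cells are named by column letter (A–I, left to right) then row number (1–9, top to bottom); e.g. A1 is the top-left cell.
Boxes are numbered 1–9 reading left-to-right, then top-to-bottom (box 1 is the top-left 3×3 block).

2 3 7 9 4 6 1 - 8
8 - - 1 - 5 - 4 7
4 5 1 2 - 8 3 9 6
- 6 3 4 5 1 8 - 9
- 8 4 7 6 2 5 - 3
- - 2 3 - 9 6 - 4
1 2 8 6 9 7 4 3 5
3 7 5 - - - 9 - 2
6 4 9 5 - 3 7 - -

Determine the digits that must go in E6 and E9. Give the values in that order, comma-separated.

For E6:
  Row 6 already contains {2, 3, 4, 6, 9}.
  Column E already contains {4, 5, 6, 9}.
  Its 3×3 block (box 5) already contains {1, 2, 3, 4, 5, 6, 7, 9}.
  The only value from 1–9 not eliminated is 8, so E6 = 8.
For E9:
  Consider where 2 can go in row 9.
  H9 is out (box 9 already has a 2).
  I9 is out (column I already has a 2).
  So the only cell in row 9 that can hold 2 is E9.
  So E9 = 2.

8,2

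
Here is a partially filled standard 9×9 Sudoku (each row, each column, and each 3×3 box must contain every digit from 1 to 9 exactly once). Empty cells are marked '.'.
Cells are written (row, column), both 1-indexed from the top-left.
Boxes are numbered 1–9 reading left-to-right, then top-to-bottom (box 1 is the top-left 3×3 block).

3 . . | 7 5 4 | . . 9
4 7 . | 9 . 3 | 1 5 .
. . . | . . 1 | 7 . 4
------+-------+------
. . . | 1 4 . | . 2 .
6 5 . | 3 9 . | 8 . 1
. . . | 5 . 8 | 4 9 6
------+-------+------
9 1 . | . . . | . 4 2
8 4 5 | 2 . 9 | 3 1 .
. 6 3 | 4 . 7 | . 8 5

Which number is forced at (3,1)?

Cell (3,1) itself could take any of {2, 5} by direct elimination.
Consider where 5 can go in column 1.
(4,1) is out (box 4 already has a 5).
(6,1) is out (row 6 already has a 5).
(9,1) is out (row 9 already has a 5).
So the only cell in column 1 that can hold 5 is (3,1).
Therefore (3,1) = 5.

5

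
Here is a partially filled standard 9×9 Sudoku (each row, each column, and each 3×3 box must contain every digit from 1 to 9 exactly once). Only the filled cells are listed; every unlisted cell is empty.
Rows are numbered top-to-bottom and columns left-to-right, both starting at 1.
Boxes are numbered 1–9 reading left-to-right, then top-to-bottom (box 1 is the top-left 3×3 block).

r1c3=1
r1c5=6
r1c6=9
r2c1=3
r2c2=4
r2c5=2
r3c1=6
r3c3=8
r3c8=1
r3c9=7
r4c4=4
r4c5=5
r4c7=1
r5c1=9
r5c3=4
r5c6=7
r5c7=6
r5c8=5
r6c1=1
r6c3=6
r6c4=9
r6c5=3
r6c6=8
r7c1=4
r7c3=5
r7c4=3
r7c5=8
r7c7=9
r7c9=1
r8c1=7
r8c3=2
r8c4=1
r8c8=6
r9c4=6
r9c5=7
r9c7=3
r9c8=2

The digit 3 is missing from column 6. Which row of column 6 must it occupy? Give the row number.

3

Consider where 3 can go in column 6.
r2c6 is out (row 2 already has a 3).
r4c6 is out (box 5 already has a 3).
r7c6 is out (row 7 already has a 3).
r8c6 is out (box 8 already has a 3).
r9c6 is out (row 9 already has a 3).
So the only cell in column 6 that can hold 3 is r3c6.
That is row 3.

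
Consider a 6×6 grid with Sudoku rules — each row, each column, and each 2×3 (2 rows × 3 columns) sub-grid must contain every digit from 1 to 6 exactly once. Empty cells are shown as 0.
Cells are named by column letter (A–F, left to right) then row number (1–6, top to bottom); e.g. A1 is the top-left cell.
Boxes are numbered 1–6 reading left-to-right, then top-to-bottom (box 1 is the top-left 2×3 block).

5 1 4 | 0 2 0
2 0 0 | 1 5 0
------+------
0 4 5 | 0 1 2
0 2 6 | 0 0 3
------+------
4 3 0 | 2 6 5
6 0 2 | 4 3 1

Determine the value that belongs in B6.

5

Row 6 already contains {1, 2, 3, 4, 6}.
Column B already contains {1, 2, 3, 4}.
Its 2×3 block (box 5) already contains {2, 3, 4, 6}.
The only value from 1–6 not eliminated is 5, so B6 = 5.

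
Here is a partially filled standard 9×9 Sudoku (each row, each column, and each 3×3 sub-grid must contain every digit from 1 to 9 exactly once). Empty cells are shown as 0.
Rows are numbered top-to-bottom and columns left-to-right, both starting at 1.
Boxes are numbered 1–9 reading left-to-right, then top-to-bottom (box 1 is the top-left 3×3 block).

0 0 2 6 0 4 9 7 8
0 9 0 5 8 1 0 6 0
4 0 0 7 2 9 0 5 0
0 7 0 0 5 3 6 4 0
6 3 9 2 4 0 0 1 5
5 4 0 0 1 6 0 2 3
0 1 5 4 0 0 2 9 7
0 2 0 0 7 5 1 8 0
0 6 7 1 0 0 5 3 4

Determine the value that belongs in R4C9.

Row 4 already contains {3, 4, 5, 6, 7}.
Column 9 already contains {3, 4, 5, 7, 8}.
Its 3×3 block (box 6) already contains {1, 2, 3, 4, 5, 6}.
The only value from 1–9 not eliminated is 9, so R4C9 = 9.

9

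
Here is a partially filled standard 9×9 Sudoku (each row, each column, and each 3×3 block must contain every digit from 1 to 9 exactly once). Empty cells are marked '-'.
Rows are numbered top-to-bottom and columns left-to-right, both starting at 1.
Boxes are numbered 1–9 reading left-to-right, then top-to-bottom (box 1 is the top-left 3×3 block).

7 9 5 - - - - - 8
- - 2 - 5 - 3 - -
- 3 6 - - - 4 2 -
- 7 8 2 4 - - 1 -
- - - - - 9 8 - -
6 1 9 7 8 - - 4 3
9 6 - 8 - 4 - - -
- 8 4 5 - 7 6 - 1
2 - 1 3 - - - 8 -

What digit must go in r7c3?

7

Cell r7c3 itself could take any of {3, 7} by direct elimination.
Consider where 7 can go in box 7.
r8c1 is out (row 8 already has a 7).
r9c2 is out (column 2 already has a 7).
So the only cell in box 7 that can hold 7 is r7c3.
Therefore r7c3 = 7.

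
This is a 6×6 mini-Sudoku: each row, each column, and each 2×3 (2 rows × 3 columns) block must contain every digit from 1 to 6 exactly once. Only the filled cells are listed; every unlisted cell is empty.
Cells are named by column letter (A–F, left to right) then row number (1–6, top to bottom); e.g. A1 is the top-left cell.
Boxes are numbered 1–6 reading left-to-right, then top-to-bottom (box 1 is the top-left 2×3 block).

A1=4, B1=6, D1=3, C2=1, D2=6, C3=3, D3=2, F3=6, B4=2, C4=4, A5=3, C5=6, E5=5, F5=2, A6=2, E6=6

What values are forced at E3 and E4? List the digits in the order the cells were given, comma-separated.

For E3:
  Consider where 4 can go in box 4.
  D4 is out (row 4 already has a 4).
  E4 is out (row 4 already has a 4).
  F4 is out (row 4 already has a 4).
  So the only cell in box 4 that can hold 4 is E3.
  So E3 = 4.
For E4:
  Consider where 3 can go in column E.
  E1 is out (row 1 already has a 3).
  E2 is out (box 2 already has a 3).
  E3 is out (row 3 already has a 3).
  So the only cell in column E that can hold 3 is E4.
  So E4 = 3.

4,3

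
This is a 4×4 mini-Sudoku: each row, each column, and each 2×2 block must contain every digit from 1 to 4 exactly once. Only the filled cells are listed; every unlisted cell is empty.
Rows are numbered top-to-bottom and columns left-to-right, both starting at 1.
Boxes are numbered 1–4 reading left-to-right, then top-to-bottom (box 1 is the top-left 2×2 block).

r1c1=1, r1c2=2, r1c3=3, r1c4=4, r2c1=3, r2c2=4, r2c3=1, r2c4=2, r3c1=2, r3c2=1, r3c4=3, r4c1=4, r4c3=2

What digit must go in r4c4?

1

Row 4 already contains {2, 4}.
Column 4 already contains {2, 3, 4}.
Its 2×2 block (box 4) already contains {2, 3}.
The only value from 1–4 not eliminated is 1, so r4c4 = 1.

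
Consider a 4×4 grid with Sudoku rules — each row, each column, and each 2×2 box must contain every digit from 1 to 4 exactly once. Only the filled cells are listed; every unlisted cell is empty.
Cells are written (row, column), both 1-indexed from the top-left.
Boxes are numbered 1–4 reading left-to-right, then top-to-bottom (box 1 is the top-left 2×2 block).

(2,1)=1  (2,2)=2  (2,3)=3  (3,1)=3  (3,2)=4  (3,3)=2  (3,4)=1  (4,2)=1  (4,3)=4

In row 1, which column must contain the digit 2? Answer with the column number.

4

Consider where 2 can go in row 1.
(1,1) is out (box 1 already has a 2).
(1,2) is out (column 2 already has a 2).
(1,3) is out (column 3 already has a 2).
So the only cell in row 1 that can hold 2 is (1,4).
That is column 4.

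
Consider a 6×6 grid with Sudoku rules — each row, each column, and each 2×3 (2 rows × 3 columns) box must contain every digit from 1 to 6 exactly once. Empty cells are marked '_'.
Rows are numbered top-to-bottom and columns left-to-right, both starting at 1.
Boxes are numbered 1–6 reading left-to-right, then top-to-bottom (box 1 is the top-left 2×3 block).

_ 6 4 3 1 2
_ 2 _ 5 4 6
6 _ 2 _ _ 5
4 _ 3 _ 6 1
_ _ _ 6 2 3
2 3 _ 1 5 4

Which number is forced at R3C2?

1

Row 3 already contains {2, 5, 6}.
Column 2 already contains {2, 3, 6}.
Its 2×3 block (box 3) already contains {2, 3, 4, 6}.
The only value from 1–6 not eliminated is 1, so R3C2 = 1.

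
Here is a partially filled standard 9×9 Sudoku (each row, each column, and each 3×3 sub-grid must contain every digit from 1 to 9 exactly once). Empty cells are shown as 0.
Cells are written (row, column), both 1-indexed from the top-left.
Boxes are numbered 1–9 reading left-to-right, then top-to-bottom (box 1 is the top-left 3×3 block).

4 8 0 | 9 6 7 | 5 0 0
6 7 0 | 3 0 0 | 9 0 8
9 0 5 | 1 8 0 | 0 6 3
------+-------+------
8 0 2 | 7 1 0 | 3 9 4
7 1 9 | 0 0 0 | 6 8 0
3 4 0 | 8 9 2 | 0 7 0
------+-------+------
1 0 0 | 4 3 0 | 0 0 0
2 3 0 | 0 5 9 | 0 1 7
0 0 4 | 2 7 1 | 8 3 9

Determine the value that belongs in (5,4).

5

Row 5 already contains {1, 6, 7, 8, 9}.
Column 4 already contains {1, 2, 3, 4, 7, 8, 9}.
Its 3×3 block (box 5) already contains {1, 2, 7, 8, 9}.
The only value from 1–9 not eliminated is 5, so (5,4) = 5.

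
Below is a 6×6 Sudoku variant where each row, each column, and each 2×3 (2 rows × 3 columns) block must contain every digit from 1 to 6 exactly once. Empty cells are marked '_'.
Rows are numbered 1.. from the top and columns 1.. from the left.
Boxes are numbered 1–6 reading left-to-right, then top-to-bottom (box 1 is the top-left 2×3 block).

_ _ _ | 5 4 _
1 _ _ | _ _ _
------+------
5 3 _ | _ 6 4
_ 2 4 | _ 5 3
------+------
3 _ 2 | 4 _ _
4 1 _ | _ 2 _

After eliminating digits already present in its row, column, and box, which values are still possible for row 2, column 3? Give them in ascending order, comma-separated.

3,5,6

Row 2 already contains {1}.
Column 3 already contains {2, 4}.
Its 2×3 block (box 1) already contains {1}.
Removing those from 1–6 leaves {3, 5, 6} as the candidates for row 2, column 3.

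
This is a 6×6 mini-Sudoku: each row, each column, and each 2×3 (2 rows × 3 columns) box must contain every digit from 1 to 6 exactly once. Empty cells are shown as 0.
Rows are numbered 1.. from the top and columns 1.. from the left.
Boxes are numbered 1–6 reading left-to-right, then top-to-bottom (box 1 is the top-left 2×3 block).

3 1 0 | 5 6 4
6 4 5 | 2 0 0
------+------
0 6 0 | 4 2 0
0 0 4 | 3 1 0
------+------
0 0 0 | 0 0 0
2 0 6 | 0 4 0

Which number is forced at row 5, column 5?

Cell row 5, column 5 itself could take any of {3, 5} by direct elimination.
Consider where 5 can go in column 5.
row 2, column 5 is out (row 2 already has a 5).
So the only cell in column 5 that can hold 5 is row 5, column 5.
Therefore row 5, column 5 = 5.

5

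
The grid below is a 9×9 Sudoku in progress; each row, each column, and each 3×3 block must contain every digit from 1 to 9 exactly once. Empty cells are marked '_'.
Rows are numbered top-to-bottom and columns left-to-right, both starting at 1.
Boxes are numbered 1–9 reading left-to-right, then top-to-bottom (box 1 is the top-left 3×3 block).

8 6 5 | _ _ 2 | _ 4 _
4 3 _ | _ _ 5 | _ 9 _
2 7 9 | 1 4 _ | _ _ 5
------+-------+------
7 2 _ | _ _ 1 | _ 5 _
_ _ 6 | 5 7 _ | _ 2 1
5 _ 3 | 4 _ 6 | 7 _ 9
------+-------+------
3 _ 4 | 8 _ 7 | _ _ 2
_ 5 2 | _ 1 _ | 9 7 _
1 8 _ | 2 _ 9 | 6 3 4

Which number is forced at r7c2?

9

Row 7 already contains {2, 3, 4, 7, 8}.
Column 2 already contains {2, 3, 5, 6, 7, 8}.
Its 3×3 block (box 7) already contains {1, 2, 3, 4, 5, 8}.
The only value from 1–9 not eliminated is 9, so r7c2 = 9.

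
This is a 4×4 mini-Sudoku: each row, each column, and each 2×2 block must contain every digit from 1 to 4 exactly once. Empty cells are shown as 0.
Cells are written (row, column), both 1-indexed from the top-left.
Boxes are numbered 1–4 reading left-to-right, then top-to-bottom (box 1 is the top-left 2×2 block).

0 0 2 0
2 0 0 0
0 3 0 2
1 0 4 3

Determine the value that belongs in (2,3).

3

Cell (2,3) itself could take any of {1, 3} by direct elimination.
Consider where 3 can go in box 2.
(1,4) is out (column 4 already has a 3).
(2,4) is out (column 4 already has a 3).
So the only cell in box 2 that can hold 3 is (2,3).
Therefore (2,3) = 3.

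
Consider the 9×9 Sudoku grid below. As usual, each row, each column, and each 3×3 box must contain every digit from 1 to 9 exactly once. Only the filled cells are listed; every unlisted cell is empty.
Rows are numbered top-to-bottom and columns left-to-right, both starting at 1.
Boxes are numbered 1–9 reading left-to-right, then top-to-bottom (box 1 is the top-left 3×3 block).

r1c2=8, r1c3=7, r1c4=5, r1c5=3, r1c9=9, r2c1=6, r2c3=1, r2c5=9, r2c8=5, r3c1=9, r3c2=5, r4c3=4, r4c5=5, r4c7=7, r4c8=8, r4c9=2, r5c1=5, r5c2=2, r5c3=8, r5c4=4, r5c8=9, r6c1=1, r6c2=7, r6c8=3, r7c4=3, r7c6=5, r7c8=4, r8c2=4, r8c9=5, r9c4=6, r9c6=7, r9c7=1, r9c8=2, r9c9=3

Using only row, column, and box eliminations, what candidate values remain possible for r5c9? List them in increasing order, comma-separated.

Row 5 already contains {2, 4, 5, 8, 9}.
Column 9 already contains {2, 3, 5, 9}.
Its 3×3 block (box 6) already contains {2, 3, 7, 8, 9}.
Removing those from 1–9 leaves {1, 6} as the candidates for r5c9.

1,6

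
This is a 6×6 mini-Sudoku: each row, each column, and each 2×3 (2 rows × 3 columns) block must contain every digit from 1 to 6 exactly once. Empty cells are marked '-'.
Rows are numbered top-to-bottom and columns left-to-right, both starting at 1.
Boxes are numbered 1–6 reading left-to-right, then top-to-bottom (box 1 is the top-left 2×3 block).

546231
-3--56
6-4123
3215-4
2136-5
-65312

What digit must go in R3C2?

5

Row 3 already contains {1, 2, 3, 4, 6}.
Column 2 already contains {1, 2, 3, 4, 6}.
Its 2×3 block (box 3) already contains {1, 2, 3, 4, 6}.
The only value from 1–6 not eliminated is 5, so R3C2 = 5.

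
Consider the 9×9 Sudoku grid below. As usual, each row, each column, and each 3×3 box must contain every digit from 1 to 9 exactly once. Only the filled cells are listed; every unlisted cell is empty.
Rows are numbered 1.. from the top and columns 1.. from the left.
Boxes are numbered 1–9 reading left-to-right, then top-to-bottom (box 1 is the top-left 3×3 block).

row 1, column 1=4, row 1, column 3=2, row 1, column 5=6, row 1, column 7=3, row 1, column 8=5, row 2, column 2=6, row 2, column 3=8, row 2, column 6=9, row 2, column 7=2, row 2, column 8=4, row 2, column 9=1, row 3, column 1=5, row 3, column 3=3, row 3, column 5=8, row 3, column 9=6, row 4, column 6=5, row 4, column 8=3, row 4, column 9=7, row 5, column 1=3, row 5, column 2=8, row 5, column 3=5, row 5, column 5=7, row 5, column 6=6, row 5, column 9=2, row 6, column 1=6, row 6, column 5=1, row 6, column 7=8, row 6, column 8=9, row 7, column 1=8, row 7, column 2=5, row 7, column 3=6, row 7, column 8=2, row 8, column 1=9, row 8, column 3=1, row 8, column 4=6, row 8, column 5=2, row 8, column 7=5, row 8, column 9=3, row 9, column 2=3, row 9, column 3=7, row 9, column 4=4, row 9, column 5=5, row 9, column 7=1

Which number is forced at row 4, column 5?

Cell row 4, column 5 itself could take any of {4, 9} by direct elimination.
Consider where 4 can go in column 5.
row 2, column 5 is out (row 2 already has a 4).
row 7, column 5 is out (box 8 already has a 4).
So the only cell in column 5 that can hold 4 is row 4, column 5.
Therefore row 4, column 5 = 4.

4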